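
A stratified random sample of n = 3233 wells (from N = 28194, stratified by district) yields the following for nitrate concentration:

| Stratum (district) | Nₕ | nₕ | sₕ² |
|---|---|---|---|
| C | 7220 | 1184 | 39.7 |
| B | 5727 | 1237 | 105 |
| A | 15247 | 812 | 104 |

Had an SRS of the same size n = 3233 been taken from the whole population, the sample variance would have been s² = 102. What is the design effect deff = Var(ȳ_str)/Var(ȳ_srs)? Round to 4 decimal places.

Var(ȳ_str) = Σ Wₕ²(1−fₕ)sₕ²/nₕ with Wₕ = Nₕ/28194:
  C: (7220/28194)²·(1−1184/7220)·39.7/1184 = 0.0018382808
  B: (5727/28194)²·(1−1237/5727)·105/1237 = 0.0027458685
  A: (15247/28194)²·(1−812/15247)·104/812 = 0.035462154
  → Var(ȳ_str) = 0.040046303.
Var(ȳ_srs) = (1 − 3233/28194)·102/3233 = 0.027931853.
deff = 0.040046303 / 0.027931853 = 1.4337.

1.4337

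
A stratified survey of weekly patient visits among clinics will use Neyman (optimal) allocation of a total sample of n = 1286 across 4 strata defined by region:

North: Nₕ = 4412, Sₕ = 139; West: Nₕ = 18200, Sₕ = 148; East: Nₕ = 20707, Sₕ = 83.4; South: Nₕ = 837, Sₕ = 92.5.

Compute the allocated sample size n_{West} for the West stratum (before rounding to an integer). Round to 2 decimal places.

677.71

Neyman allocation: nₕ = n·NₕSₕ / Σⱼ NⱼSⱼ.
Σ NⱼSⱼ = 4412·139 + 18200·148 + 20707·83.4 + 837·92.5 = 5.1112543 × 10^6.
n_{West} = 1286·18200·148 / (5.1112543 × 10^6) = 677.71.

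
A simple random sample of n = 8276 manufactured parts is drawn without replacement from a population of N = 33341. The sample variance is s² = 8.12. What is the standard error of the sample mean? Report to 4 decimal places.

Under SRS without replacement, Var(ȳ) = (1 − f)·s²/n with f = n/N = 8276/33341 = 0.24822291.
Var(ȳ) = (1 − 0.24822291)·8.12/8276 = 0.75177709·9.8115031 × 10^-4 = 7.3760633 × 10^-4.
SE(ȳ) = √(7.3760633 × 10^-4) = 0.0272.

0.0272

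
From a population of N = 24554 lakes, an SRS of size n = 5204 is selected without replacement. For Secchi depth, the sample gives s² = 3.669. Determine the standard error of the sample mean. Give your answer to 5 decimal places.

Under SRS without replacement, Var(ȳ) = (1 − f)·s²/n with f = n/N = 5204/24554 = 0.21194103.
Var(ȳ) = (1 − 0.21194103)·3.669/5204 = 0.78805897·7.0503459 × 10^-4 = 5.5560883 × 10^-4.
SE(ȳ) = √(5.5560883 × 10^-4) = 0.02357.

0.02357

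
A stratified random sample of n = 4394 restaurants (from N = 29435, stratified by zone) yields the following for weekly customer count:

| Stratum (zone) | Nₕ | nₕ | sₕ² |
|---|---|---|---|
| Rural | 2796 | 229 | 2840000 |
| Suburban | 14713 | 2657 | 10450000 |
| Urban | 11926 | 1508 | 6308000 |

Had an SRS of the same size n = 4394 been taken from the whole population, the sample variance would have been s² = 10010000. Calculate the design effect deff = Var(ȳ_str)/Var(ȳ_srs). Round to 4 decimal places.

Var(ȳ_str) = Σ Wₕ²(1−fₕ)sₕ²/nₕ with Wₕ = Nₕ/29435:
  Rural: (2796/29435)²·(1−229/2796)·2840000/229 = 102.73486
  Suburban: (14713/29435)²·(1−2657/14713)·10450000/2657 = 805.19511
  Urban: (11926/29435)²·(1−1508/11926)·6308000/1508 = 599.84828
  → Var(ȳ_str) = 1507.7783.
Var(ȳ_srs) = (1 − 4394/29435)·10010000/4394 = 1938.0352.
deff = 1507.7783 / 1938.0352 = 0.7780.

0.7780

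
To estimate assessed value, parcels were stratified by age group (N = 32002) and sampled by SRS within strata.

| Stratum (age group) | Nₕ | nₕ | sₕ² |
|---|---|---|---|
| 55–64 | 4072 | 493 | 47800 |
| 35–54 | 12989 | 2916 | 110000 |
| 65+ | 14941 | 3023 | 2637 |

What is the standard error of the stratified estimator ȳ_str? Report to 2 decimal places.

Var(ȳ_str) = Σₕ Wₕ²(1 − fₕ)sₕ²/nₕ with Wₕ = Nₕ/N, N = 32002.
55–64: Wₕ = 0.12724205; term = 0.12724205²·(1 − 0.12107073)·47800/493 = 1.3797367.
35–54: Wₕ = 0.40588088; term = 0.40588088²·(1 − 0.22449765)·110000/2916 = 4.8193168.
65+: Wₕ = 0.46687707; term = 0.46687707²·(1 − 0.20232916)·2637/3023 = 0.15167038.
Sum = 6.3507239.
SE = √(6.3507239) = 2.52.

2.52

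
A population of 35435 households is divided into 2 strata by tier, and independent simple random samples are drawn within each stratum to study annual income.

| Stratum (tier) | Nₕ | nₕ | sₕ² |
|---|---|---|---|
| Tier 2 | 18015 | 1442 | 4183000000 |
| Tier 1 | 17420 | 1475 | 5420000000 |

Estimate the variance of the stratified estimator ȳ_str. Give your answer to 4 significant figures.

1.503 × 10^6

Var(ȳ_str) = Σₕ Wₕ²(1 − fₕ)sₕ²/nₕ with Wₕ = Nₕ/N, N = 35435.
Tier 2: Wₕ = 0.50839565; term = 0.50839565²·(1 − 0.08004441)·4183000000/1442 = 689752.25.
Tier 1: Wₕ = 0.49160435; term = 0.49160435²·(1 − 0.08467279)·5420000000/1475 = 812858.71.
Sum = 1.502611 × 10^6.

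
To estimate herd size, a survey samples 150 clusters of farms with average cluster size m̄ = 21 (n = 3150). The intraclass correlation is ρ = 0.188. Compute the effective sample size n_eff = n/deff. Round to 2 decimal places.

661.76

deff = 1 + (21 − 1)·0.188 = 1 + 3.76 = 4.76.
n_eff = 3150 / 4.76 = 661.76.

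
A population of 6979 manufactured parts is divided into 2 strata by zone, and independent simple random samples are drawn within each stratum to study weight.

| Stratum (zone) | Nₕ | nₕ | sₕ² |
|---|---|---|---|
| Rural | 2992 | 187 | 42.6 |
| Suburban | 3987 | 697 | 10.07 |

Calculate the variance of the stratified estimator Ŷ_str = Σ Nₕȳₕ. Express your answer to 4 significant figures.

Var(Ŷ_str) = Σₕ Nₕ²(1 − fₕ)sₕ²/nₕ.
Rural: 2992²·(1 − 187/2992)·42.6/187 = 1.911888 × 10^6.
Suburban: 3987²·(1 − 697/3987)·10.07/697 = 189512.92.
Sum = 2.1014009 × 10^6.

2.101 × 10^6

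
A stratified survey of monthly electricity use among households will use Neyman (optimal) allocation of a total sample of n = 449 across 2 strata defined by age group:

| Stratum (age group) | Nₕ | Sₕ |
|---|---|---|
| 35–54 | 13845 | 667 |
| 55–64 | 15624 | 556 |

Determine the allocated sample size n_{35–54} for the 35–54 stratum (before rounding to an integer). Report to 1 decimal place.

231.4

Neyman allocation: nₕ = n·NₕSₕ / Σⱼ NⱼSⱼ.
Σ NⱼSⱼ = 13845·667 + 15624·556 = 1.7921559 × 10^7.
n_{35–54} = 449·13845·667 / (1.7921559 × 10^7) = 231.4.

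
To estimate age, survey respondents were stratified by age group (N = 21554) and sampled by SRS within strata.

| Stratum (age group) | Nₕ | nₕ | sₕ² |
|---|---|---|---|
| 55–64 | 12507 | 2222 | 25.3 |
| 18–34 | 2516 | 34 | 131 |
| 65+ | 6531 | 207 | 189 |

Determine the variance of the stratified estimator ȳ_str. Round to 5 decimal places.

Var(ȳ_str) = Σₕ Wₕ²(1 − fₕ)sₕ²/nₕ with Wₕ = Nₕ/N, N = 21554.
55–64: Wₕ = 0.58026352; term = 0.58026352²·(1 − 0.17766051)·25.3/2222 = 0.0031526674.
18–34: Wₕ = 0.11673007; term = 0.11673007²·(1 − 0.01351351)·131/34 = 0.051790373.
65+: Wₕ = 0.30300640; term = 0.30300640²·(1 − 0.03169499)·189/207 = 0.081172187.
Sum = 0.13611523.

0.13612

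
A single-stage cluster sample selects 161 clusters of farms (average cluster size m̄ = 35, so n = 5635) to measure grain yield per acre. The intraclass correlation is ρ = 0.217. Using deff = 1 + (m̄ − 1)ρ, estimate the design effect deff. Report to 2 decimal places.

deff = 1 + (35 − 1)·0.217 = 1 + 7.378 = 8.378.

8.38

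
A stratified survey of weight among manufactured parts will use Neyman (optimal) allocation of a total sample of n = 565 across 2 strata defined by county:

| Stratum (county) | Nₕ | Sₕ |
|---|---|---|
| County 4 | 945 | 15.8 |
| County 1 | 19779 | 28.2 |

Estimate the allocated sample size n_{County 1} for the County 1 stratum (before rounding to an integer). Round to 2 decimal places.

Neyman allocation: nₕ = n·NₕSₕ / Σⱼ NⱼSⱼ.
Σ NⱼSⱼ = 945·15.8 + 19779·28.2 = 572698.8.
n_{County 1} = 565·19779·28.2 / 572698.8 = 550.27.

550.27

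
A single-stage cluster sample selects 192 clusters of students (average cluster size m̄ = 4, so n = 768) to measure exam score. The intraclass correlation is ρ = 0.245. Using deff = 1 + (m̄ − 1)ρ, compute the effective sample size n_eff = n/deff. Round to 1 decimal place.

442.7

deff = 1 + (4 − 1)·0.245 = 1 + 0.735 = 1.735.
n_eff = 768 / 1.735 = 442.7.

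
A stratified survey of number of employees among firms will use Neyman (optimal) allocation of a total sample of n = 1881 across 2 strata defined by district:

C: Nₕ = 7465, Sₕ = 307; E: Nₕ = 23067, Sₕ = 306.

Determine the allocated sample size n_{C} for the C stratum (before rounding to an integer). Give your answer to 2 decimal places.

Neyman allocation: nₕ = n·NₕSₕ / Σⱼ NⱼSⱼ.
Σ NⱼSⱼ = 7465·307 + 23067·306 = 9.350257 × 10^6.
n_{C} = 1881·7465·307 / (9.350257 × 10^6) = 461.03.

461.03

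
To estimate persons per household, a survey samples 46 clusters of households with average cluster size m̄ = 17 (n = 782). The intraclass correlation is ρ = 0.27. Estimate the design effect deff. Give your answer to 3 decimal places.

deff = 1 + (17 − 1)·0.27 = 1 + 4.32 = 5.32.

5.320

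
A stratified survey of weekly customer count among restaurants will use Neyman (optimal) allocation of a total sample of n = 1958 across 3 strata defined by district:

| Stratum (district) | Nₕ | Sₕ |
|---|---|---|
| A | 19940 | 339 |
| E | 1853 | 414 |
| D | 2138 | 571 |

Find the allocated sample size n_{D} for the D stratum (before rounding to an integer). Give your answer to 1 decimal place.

273.3

Neyman allocation: nₕ = n·NₕSₕ / Σⱼ NⱼSⱼ.
Σ NⱼSⱼ = 19940·339 + 1853·414 + 2138·571 = 8.7476 × 10^6.
n_{D} = 1958·2138·571 / (8.7476 × 10^6) = 273.3.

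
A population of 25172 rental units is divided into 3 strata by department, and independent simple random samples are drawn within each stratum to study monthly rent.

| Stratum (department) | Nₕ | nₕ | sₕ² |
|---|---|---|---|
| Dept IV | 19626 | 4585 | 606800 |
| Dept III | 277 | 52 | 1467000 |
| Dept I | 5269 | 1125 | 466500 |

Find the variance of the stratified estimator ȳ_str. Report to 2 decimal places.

Var(ȳ_str) = Σₕ Wₕ²(1 − fₕ)sₕ²/nₕ with Wₕ = Nₕ/N, N = 25172.
Dept IV: Wₕ = 0.77967583; term = 0.77967583²·(1 − 0.23361867)·606800/4585 = 61.65656.
Dept III: Wₕ = 0.01100429; term = 0.01100429²·(1 − 0.18772563)·1467000/52 = 2.7749401.
Dept I: Wₕ = 0.20931988; term = 0.20931988²·(1 − 0.21351300)·466500/1125 = 14.289322.
Sum = 78.720822.

78.72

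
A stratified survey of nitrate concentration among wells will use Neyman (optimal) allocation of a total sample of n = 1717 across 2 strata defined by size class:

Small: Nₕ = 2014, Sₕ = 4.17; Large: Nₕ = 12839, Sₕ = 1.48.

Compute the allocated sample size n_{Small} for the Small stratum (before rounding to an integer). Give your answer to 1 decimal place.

Neyman allocation: nₕ = n·NₕSₕ / Σⱼ NⱼSⱼ.
Σ NⱼSⱼ = 2014·4.17 + 12839·1.48 = 27400.1.
n_{Small} = 1717·2014·4.17 / 27400.1 = 526.3.

526.3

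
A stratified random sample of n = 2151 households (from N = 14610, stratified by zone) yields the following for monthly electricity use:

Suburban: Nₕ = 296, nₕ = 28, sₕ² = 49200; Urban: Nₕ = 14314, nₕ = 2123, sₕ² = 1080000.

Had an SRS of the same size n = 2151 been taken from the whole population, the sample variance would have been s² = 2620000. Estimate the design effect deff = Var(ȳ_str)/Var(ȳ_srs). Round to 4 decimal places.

0.4010

Var(ȳ_str) = Σ Wₕ²(1−fₕ)sₕ²/nₕ with Wₕ = Nₕ/14610:
  Suburban: (296/14610)²·(1−28/296)·49200/28 = 0.65303002
  Urban: (14314/14610)²·(1−2123/14314)·1080000/2123 = 415.8854
  → Var(ȳ_str) = 416.53843.
Var(ȳ_srs) = (1 − 2151/14610)·2620000/2151 = 1038.7089.
deff = 416.53843 / 1038.7089 = 0.4010.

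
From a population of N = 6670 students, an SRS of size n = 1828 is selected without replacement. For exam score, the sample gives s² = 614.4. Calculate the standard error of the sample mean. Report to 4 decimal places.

0.4940

Under SRS without replacement, Var(ȳ) = (1 − f)·s²/n with f = n/N = 1828/6670 = 0.27406297.
Var(ȳ) = (1 − 0.27406297)·614.4/1828 = 0.72593703·0.33610503 = 0.24399109.
SE(ȳ) = √(0.24399109) = 0.4940.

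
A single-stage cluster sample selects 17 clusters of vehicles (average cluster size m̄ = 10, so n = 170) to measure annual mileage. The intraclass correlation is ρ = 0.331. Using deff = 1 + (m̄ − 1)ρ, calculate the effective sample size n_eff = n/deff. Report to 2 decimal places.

deff = 1 + (10 − 1)·0.331 = 1 + 2.979 = 3.979.
n_eff = 170 / 3.979 = 42.72.

42.72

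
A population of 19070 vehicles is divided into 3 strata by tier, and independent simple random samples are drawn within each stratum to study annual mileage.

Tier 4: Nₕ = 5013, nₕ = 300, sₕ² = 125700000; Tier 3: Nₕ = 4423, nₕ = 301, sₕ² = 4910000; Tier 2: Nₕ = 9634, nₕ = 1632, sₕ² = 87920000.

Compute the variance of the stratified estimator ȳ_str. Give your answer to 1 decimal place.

Var(ȳ_str) = Σₕ Wₕ²(1 − fₕ)sₕ²/nₕ with Wₕ = Nₕ/N, N = 19070.
Tier 4: Wₕ = 0.26287362; term = 0.26287362²·(1 − 0.05984440)·125700000/300 = 27221.232.
Tier 3: Wₕ = 0.23193498; term = 0.23193498²·(1 − 0.06805336)·4910000/301 = 817.78386.
Tier 2: Wₕ = 0.50519140; term = 0.50519140²·(1 − 0.16940004)·87920000/1632 = 11420.137.
Sum = 39459.153.

39459.2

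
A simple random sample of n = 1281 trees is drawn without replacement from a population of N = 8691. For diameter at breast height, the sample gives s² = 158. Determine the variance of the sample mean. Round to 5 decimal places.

Under SRS without replacement, Var(ȳ) = (1 − f)·s²/n with f = n/N = 1281/8691 = 0.14739386.
Var(ȳ) = (1 − 0.14739386)·158/1281 = 0.85260614·0.12334114 = 0.10516141.

0.10516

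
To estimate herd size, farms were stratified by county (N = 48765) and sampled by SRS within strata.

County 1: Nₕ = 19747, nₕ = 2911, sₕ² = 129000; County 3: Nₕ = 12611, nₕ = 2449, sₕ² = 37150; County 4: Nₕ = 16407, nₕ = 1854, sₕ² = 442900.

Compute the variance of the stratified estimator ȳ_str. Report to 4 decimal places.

30.9991

Var(ȳ_str) = Σₕ Wₕ²(1 − fₕ)sₕ²/nₕ with Wₕ = Nₕ/N, N = 48765.
County 1: Wₕ = 0.40494207; term = 0.40494207²·(1 − 0.14741480)·129000/2911 = 6.1954248.
County 3: Wₕ = 0.25860761; term = 0.25860761²·(1 − 0.19419554)·37150/2449 = 0.81748971.
County 4: Wₕ = 0.33645032; term = 0.33645032²·(1 − 0.11300055)·442900/1854 = 23.986186.
Sum = 30.999101.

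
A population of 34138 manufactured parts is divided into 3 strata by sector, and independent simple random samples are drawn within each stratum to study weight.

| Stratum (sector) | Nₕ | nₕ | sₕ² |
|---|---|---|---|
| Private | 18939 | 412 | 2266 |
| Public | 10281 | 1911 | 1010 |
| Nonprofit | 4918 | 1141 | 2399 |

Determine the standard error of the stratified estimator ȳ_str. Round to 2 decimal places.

Var(ȳ_str) = Σₕ Wₕ²(1 − fₕ)sₕ²/nₕ with Wₕ = Nₕ/N, N = 34138.
Private: Wₕ = 0.55477767; term = 0.55477767²·(1 − 0.02175405)·2266/412 = 1.6559556.
Public: Wₕ = 0.30116000; term = 0.30116000²·(1 − 0.18587686)·1010/1911 = 0.03902522.
Nonprofit: Wₕ = 0.14406234; term = 0.14406234²·(1 − 0.23200488)·2399/1141 = 0.033512279.
Sum = 1.7284931.
SE = √(1.7284931) = 1.31.

1.31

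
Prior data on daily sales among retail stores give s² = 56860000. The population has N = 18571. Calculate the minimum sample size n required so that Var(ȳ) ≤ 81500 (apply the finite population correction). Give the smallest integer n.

Without fpc, n₀ = s²/D = 56860000/81500 = 697.6687.
With fpc, (1 − n/N)·s²/n ≤ D requires n ≥ n₀/(1 + n₀/N) = 697.6687/(1 + 697.6687/18571) = 672.4079.
Rounding up, n = 673.

673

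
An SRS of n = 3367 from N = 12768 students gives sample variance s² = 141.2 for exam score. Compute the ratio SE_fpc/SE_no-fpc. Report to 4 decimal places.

0.8581

f = n/N = 3367/12768 = 0.26370614.
SE_no-fpc = √(s²/n) = 0.20478389; SE_fpc = √((1−f)s²/n) = 0.17572007.
Ratio = √(1−f) = 0.85807567.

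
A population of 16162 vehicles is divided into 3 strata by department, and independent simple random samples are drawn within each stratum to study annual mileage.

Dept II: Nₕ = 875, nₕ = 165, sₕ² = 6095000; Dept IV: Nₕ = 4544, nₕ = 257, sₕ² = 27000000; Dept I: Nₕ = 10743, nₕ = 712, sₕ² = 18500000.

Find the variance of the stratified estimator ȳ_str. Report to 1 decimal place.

Var(ȳ_str) = Σₕ Wₕ²(1 − fₕ)sₕ²/nₕ with Wₕ = Nₕ/N, N = 16162.
Dept II: Wₕ = 0.05413934; term = 0.05413934²·(1 − 0.18857143)·6095000/165 = 87.854895.
Dept IV: Wₕ = 0.28115332; term = 0.28115332²·(1 − 0.05655810)·27000000/257 = 7834.8781.
Dept I: Wₕ = 0.66470734; term = 0.66470734²·(1 − 0.06627571)·18500000/712 = 10719.421.
Sum = 18642.154.

18642.2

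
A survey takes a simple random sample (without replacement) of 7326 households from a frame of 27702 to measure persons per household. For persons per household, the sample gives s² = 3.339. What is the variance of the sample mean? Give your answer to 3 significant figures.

3.35 × 10^-4

Under SRS without replacement, Var(ȳ) = (1 − f)·s²/n with f = n/N = 7326/27702 = 0.26445744.
Var(ȳ) = (1 − 0.26445744)·3.339/7326 = 0.73554256·4.5577396 × 10^-4 = 3.3524114 × 10^-4.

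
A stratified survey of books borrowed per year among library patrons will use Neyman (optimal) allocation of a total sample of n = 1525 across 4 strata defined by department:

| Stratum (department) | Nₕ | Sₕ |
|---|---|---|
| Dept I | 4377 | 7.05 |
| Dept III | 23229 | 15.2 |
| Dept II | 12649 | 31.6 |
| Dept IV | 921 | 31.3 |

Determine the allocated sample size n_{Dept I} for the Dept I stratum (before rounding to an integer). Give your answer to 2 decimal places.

Neyman allocation: nₕ = n·NₕSₕ / Σⱼ NⱼSⱼ.
Σ NⱼSⱼ = 4377·7.05 + 23229·15.2 + 12649·31.6 + 921·31.3 = 812474.35.
n_{Dept I} = 1525·4377·7.05 / 812474.35 = 57.92.

57.92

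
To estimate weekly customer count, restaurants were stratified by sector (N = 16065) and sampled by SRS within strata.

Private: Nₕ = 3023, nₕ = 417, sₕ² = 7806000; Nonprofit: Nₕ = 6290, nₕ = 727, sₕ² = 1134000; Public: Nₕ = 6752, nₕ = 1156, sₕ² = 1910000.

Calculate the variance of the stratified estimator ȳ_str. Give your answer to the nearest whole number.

Var(ȳ_str) = Σₕ Wₕ²(1 − fₕ)sₕ²/nₕ with Wₕ = Nₕ/N, N = 16065.
Private: Wₕ = 0.18817305; term = 0.18817305²·(1 − 0.13794244)·7806000/417 = 571.40441.
Nonprofit: Wₕ = 0.39153439; term = 0.39153439²·(1 − 0.11558029)·1134000/727 = 211.48369.
Public: Wₕ = 0.42029256; term = 0.42029256²·(1 − 0.17120853)·1910000/1156 = 241.89351.
Sum = 1024.7816.

1025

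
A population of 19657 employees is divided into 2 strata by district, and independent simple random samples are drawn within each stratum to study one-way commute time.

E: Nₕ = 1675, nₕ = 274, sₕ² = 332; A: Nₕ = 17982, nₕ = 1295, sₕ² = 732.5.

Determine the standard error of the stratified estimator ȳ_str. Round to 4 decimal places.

Var(ȳ_str) = Σₕ Wₕ²(1 − fₕ)sₕ²/nₕ with Wₕ = Nₕ/N, N = 19657.
E: Wₕ = 0.08521138; term = 0.08521138²·(1 − 0.16358209)·332/274 = 0.0073587829.
A: Wₕ = 0.91478862; term = 0.91478862²·(1 − 0.07201646)·732.5/1295 = 0.43925796.
Sum = 0.44661674.
SE = √(0.44661674) = 0.6683.

0.6683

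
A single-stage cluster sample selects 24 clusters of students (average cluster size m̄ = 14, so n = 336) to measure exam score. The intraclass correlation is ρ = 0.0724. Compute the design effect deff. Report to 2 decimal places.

deff = 1 + (14 − 1)·0.0724 = 1 + 0.9412 = 1.9412.

1.94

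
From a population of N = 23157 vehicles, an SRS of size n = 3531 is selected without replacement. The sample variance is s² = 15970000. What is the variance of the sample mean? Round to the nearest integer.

3833

Under SRS without replacement, Var(ȳ) = (1 − f)·s²/n with f = n/N = 3531/23157 = 0.15248089.
Var(ȳ) = (1 − 0.15248089)·15970000/3531 = 0.84751911·4522.7981 = 3833.1578.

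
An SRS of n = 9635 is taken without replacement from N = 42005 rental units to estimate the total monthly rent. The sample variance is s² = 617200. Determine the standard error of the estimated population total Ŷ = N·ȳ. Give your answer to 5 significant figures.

295130

Var(Ŷ) = N²·Var(ȳ) = N²·(1 − n/N)·s²/n.
f = 9635/42005 = 0.22937746; Var(ȳ) = 0.77062254·617200/9635 = 49.364633.
Var(Ŷ) = 42005² · 49.364633 = 8.7099947 × 10^10.
SE(Ŷ) = √(8.7099947 × 10^10) = 295130.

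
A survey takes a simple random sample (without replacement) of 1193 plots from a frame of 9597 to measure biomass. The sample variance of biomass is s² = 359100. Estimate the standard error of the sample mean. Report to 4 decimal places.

16.2354

Under SRS without replacement, Var(ȳ) = (1 − f)·s²/n with f = n/N = 1193/9597 = 0.12430968.
Var(ȳ) = (1 − 0.12430968)·359100/1193 = 0.87569032·301.00587 = 263.58792.
SE(ȳ) = √(263.58792) = 16.2354.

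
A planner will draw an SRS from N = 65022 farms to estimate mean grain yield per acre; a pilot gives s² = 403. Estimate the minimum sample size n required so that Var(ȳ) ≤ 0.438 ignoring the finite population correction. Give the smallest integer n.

921

Without fpc, n₀ = s²/D = 403/0.438 = 920.0913.
Rounding up, n = 921.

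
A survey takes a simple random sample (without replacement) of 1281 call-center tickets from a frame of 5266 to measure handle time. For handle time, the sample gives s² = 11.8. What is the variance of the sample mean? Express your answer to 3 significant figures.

Under SRS without replacement, Var(ȳ) = (1 − f)·s²/n with f = n/N = 1281/5266 = 0.24325864.
Var(ȳ) = (1 − 0.24325864)·11.8/1281 = 0.75674136·0.0092115535 = 0.0069707635.

0.00697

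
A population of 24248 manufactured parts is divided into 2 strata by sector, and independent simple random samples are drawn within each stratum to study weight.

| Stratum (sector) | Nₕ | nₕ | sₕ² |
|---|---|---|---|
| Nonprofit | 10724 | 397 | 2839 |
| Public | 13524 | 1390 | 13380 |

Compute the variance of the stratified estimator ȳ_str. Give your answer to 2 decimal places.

Var(ȳ_str) = Σₕ Wₕ²(1 − fₕ)sₕ²/nₕ with Wₕ = Nₕ/N, N = 24248.
Nonprofit: Wₕ = 0.44226328; term = 0.44226328²·(1 − 0.03701977)·2839/397 = 1.3469579.
Public: Wₕ = 0.55773672; term = 0.55773672²·(1 − 0.10278024)·13380/1390 = 2.6865728.
Sum = 4.0335307.

4.03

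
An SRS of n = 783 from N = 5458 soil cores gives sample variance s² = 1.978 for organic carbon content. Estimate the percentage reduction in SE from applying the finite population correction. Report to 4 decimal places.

7.4505

f = n/N = 783/5458 = 0.14345914.
SE_no-fpc = √(s²/n) = 0.050261132; SE_fpc = √((1−f)s²/n) = 0.046516422.
Ratio = √(1−f) = 0.92549493. Reduction = 100·(1 − 0.92549493) = 7.4505%.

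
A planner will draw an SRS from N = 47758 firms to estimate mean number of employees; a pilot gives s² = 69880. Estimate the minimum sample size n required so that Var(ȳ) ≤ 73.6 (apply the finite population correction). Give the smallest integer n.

931

Without fpc, n₀ = s²/D = 69880/73.6 = 949.4565.
With fpc, (1 − n/N)·s²/n ≤ D requires n ≥ n₀/(1 + n₀/N) = 949.4565/(1 + 949.4565/47758) = 930.9487.
Rounding up, n = 931.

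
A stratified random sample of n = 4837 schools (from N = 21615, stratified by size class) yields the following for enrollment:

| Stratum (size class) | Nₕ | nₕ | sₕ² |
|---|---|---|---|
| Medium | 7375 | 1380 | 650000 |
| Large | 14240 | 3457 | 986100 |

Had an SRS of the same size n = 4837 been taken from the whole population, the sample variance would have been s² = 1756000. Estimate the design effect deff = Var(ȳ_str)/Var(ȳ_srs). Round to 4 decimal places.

0.4909

Var(ȳ_str) = Σ Wₕ²(1−fₕ)sₕ²/nₕ with Wₕ = Nₕ/21615:
  Medium: (7375/21615)²·(1−1380/7375)·650000/1380 = 44.573322
  Large: (14240/21615)²·(1−3457/14240)·986100/3457 = 93.747716
  → Var(ȳ_str) = 138.32104.
Var(ȳ_srs) = (1 − 4837/21615)·1756000/4837 = 281.79506.
deff = 138.32104 / 281.79506 = 0.4909.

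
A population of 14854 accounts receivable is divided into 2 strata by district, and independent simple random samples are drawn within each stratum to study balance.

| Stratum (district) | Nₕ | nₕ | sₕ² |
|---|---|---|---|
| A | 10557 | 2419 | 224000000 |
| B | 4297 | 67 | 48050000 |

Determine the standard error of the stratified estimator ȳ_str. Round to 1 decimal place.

308.4

Var(ȳ_str) = Σₕ Wₕ²(1 − fₕ)sₕ²/nₕ with Wₕ = Nₕ/N, N = 14854.
A: Wₕ = 0.71071765; term = 0.71071765²·(1 − 0.22913707)·224000000/2419 = 36056.496.
B: Wₕ = 0.28928235; term = 0.28928235²·(1 − 0.01559227)·48050000/67 = 59079.59.
Sum = 95136.086.
SE = √(95136.086) = 308.4.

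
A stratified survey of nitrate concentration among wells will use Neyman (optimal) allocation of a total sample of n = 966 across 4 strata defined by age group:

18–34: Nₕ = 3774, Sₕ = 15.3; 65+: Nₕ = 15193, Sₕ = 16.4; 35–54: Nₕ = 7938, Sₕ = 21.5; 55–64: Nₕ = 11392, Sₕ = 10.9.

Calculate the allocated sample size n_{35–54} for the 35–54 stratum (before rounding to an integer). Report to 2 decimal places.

273.98

Neyman allocation: nₕ = n·NₕSₕ / Σⱼ NⱼSⱼ.
Σ NⱼSⱼ = 3774·15.3 + 15193·16.4 + 7938·21.5 + 11392·10.9 = 601747.2.
n_{35–54} = 966·7938·21.5 / 601747.2 = 273.98.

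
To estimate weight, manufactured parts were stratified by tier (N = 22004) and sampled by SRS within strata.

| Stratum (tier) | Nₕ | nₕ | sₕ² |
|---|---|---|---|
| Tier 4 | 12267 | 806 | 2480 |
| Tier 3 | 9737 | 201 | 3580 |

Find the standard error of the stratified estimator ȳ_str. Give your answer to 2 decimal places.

Var(ȳ_str) = Σₕ Wₕ²(1 − fₕ)sₕ²/nₕ with Wₕ = Nₕ/N, N = 22004.
Tier 4: Wₕ = 0.55748955; term = 0.55748955²·(1 − 0.06570474)·2480/806 = 0.89345821.
Tier 3: Wₕ = 0.44251045; term = 0.44251045²·(1 − 0.02064291)·3580/201 = 3.4156637.
Sum = 4.3091219.
SE = √(4.3091219) = 2.08.

2.08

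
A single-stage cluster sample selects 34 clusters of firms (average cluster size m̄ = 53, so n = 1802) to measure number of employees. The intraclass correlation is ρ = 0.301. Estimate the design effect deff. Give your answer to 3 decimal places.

16.652

deff = 1 + (53 − 1)·0.301 = 1 + 15.652 = 16.652.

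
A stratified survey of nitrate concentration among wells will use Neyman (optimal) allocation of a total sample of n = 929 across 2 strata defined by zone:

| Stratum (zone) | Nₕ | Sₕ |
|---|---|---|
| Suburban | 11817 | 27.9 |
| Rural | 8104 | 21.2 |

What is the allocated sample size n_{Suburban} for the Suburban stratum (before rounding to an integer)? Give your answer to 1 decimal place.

Neyman allocation: nₕ = n·NₕSₕ / Σⱼ NⱼSⱼ.
Σ NⱼSⱼ = 11817·27.9 + 8104·21.2 = 501499.1.
n_{Suburban} = 929·11817·27.9 / 501499.1 = 610.7.

610.7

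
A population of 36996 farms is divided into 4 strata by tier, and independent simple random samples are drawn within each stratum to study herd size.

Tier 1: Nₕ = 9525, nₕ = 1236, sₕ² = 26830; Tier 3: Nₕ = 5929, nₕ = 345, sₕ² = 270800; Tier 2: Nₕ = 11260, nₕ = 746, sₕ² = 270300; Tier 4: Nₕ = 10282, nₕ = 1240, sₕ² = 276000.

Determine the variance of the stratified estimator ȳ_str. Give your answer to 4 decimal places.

Var(ȳ_str) = Σₕ Wₕ²(1 − fₕ)sₕ²/nₕ with Wₕ = Nₕ/N, N = 36996.
Tier 1: Wₕ = 0.25746027; term = 0.25746027²·(1 − 0.12976378)·26830/1236 = 1.2521599.
Tier 3: Wₕ = 0.16026057; term = 0.16026057²·(1 − 0.05818856)·270800/345 = 18.986586.
Tier 2: Wₕ = 0.30435723; term = 0.30435723²·(1 − 0.06625222)·270300/746 = 31.340364.
Tier 4: Wₕ = 0.27792194; term = 0.27792194²·(1 − 0.12059911)·276000/1240 = 15.118892.
Sum = 66.698002.

66.6980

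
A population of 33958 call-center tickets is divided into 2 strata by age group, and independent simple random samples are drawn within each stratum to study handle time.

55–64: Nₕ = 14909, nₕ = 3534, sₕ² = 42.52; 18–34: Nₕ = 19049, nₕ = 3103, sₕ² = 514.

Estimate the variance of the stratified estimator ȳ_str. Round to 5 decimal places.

Var(ȳ_str) = Σₕ Wₕ²(1 − fₕ)sₕ²/nₕ with Wₕ = Nₕ/N, N = 33958.
55–64: Wₕ = 0.43904235; term = 0.43904235²·(1 − 0.23703803)·42.52/3534 = 0.0017694668.
18–34: Wₕ = 0.56095765; term = 0.56095765²·(1 − 0.16289569)·514/3103 = 0.043633603.
Sum = 0.04540307.

0.04540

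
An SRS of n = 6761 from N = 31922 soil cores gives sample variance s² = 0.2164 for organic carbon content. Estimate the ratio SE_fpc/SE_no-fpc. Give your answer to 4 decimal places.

f = n/N = 6761/31922 = 0.21179751.
SE_no-fpc = √(s²/n) = 0.0056574817; SE_fpc = √((1−f)s²/n) = 0.0050227558.
Ratio = √(1−f) = 0.88780769.

0.8878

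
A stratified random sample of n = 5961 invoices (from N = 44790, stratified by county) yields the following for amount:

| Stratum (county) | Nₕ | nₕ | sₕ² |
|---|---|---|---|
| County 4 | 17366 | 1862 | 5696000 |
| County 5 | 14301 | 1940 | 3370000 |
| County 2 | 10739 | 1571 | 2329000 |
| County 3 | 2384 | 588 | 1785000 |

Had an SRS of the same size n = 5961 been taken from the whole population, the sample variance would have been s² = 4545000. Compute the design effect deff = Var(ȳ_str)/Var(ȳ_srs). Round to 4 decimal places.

0.9726

Var(ȳ_str) = Σ Wₕ²(1−fₕ)sₕ²/nₕ with Wₕ = Nₕ/44790:
  County 4: (17366/44790)²·(1−1862/17366)·5696000/1862 = 410.55537
  County 5: (14301/44790)²·(1−1940/14301)·3370000/1940 = 153.06858
  County 2: (10739/44790)²·(1−1571/10739)·2329000/1571 = 72.756136
  County 3: (2384/44790)²·(1−588/2384)·1785000/588 = 6.4790503
  → Var(ȳ_str) = 642.85914.
Var(ȳ_srs) = (1 − 5961/44790)·4545000/5961 = 660.98242.
deff = 642.85914 / 660.98242 = 0.9726.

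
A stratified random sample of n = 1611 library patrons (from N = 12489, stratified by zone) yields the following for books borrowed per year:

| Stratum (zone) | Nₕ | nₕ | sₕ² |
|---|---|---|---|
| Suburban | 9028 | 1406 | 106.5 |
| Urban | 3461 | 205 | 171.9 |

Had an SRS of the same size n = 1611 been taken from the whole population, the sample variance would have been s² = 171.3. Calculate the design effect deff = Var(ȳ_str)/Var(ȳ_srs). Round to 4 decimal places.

Var(ȳ_str) = Σ Wₕ²(1−fₕ)sₕ²/nₕ with Wₕ = Nₕ/12489:
  Suburban: (9028/12489)²·(1−1406/9028)·106.5/1406 = 0.033417153
  Urban: (3461/12489)²·(1−205/3461)·171.9/205 = 0.060583266
  → Var(ȳ_str) = 0.094000419.
Var(ȳ_srs) = (1 − 1611/12489)·171.3/1611 = 0.092615401.
deff = 0.094000419 / 0.092615401 = 1.0150.

1.0150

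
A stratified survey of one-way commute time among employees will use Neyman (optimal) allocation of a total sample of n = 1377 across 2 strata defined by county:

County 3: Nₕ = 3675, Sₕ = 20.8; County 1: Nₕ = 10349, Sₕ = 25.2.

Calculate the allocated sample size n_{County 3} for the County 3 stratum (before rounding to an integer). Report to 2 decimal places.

Neyman allocation: nₕ = n·NₕSₕ / Σⱼ NⱼSⱼ.
Σ NⱼSⱼ = 3675·20.8 + 10349·25.2 = 337234.8.
n_{County 3} = 1377·3675·20.8 / 337234.8 = 312.12.

312.12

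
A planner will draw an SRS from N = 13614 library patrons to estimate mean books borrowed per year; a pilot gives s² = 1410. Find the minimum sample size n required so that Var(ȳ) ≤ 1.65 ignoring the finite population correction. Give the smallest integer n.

855

Without fpc, n₀ = s²/D = 1410/1.65 = 854.5455.
Rounding up, n = 855.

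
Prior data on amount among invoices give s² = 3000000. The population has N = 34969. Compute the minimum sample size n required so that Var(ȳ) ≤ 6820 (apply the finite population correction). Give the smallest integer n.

435

Without fpc, n₀ = s²/D = 3000000/6820 = 439.8827.
With fpc, (1 − n/N)·s²/n ≤ D requires n ≥ n₀/(1 + n₀/N) = 439.8827/(1 + 439.8827/34969) = 434.4181.
Rounding up, n = 435.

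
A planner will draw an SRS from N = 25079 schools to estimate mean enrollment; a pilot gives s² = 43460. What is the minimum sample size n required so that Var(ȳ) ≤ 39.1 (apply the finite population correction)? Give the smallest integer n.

Without fpc, n₀ = s²/D = 43460/39.1 = 1111.5090.
With fpc, (1 − n/N)·s²/n ≤ D requires n ≥ n₀/(1 + n₀/N) = 1111.5090/(1 + 1111.5090/25079) = 1064.3372.
Rounding up, n = 1065.

1065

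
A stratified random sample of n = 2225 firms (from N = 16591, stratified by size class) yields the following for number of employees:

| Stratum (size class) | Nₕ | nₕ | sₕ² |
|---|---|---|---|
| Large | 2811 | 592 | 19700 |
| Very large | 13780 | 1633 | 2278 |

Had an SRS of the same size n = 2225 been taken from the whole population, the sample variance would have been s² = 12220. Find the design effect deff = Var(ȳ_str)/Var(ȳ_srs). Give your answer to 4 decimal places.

0.3369

Var(ȳ_str) = Σ Wₕ²(1−fₕ)sₕ²/nₕ with Wₕ = Nₕ/16591:
  Large: (2811/16591)²·(1−592/2811)·19700/592 = 0.75408021
  Very large: (13780/16591)²·(1−1633/13780)·2278/1633 = 0.84828279
  → Var(ȳ_str) = 1.602363.
Var(ȳ_srs) = (1 − 2225/16591)·12220/2225 = 4.7555909.
deff = 1.602363 / 4.7555909 = 0.3369.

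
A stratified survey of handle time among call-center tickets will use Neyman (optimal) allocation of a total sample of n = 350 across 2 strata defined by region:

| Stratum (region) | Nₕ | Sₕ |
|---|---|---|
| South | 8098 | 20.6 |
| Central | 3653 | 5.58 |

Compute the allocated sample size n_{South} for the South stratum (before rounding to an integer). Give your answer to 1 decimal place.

Neyman allocation: nₕ = n·NₕSₕ / Σⱼ NⱼSⱼ.
Σ NⱼSⱼ = 8098·20.6 + 3653·5.58 = 187202.54.
n_{South} = 350·8098·20.6 / 187202.54 = 311.9.

311.9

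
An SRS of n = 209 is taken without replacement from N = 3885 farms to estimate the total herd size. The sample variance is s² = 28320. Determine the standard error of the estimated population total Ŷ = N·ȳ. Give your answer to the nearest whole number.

43990

Var(Ŷ) = N²·Var(ȳ) = N²·(1 − n/N)·s²/n.
f = 209/3885 = 0.05379665; Var(ȳ) = 0.94620335·28320/209 = 128.21282.
Var(Ŷ) = 3885² · 128.21282 = 1.9351449 × 10^9.
SE(Ŷ) = √(1.9351449 × 10^9) = 43990.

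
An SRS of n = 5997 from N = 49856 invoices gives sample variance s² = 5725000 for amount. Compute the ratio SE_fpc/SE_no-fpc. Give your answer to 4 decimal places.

0.9379

f = n/N = 5997/49856 = 0.12028642.
SE_no-fpc = √(s²/n) = 30.897314; SE_fpc = √((1−f)s²/n) = 28.979532.
Ratio = √(1−f) = 0.93793047.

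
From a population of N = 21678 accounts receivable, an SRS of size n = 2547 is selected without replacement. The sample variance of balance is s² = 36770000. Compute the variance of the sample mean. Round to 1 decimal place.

12740.4

Under SRS without replacement, Var(ȳ) = (1 − f)·s²/n with f = n/N = 2547/21678 = 0.11749239.
Var(ȳ) = (1 − 0.11749239)·36770000/2547 = 0.88250761·14436.592 = 12740.402.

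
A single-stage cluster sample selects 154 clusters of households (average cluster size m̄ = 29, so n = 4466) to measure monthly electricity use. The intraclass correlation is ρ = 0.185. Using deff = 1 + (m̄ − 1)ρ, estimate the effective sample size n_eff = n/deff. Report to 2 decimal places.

722.65

deff = 1 + (29 − 1)·0.185 = 1 + 5.18 = 6.18.
n_eff = 4466 / 6.18 = 722.65.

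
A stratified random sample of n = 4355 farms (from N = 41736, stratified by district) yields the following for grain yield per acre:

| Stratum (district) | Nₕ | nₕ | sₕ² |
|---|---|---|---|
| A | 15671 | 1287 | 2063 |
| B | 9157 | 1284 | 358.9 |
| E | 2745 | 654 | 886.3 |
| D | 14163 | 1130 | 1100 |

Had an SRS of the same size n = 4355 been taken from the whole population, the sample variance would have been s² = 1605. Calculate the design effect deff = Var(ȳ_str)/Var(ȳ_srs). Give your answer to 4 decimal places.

Var(ȳ_str) = Σ Wₕ²(1−fₕ)sₕ²/nₕ with Wₕ = Nₕ/41736:
  A: (15671/41736)²·(1−1287/15671)·2063/1287 = 0.20743184
  B: (9157/41736)²·(1−1284/9157)·358.9/1284 = 0.011568585
  E: (2745/41736)²·(1−654/2745)·886.3/654 = 0.0044655786
  D: (14163/41736)²·(1−1130/14163)·1100/1130 = 0.10315547
  → Var(ȳ_str) = 0.32662147.
Var(ȳ_srs) = (1 − 4355/41736)·1605/4355 = 0.3300859.
deff = 0.32662147 / 0.3300859 = 0.9895.

0.9895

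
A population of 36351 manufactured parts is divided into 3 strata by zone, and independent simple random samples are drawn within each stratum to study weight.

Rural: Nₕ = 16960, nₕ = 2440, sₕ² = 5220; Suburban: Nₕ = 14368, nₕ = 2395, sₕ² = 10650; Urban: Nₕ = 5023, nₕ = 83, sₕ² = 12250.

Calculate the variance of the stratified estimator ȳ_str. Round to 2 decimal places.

3.75

Var(ȳ_str) = Σₕ Wₕ²(1 − fₕ)sₕ²/nₕ with Wₕ = Nₕ/N, N = 36351.
Rural: Wₕ = 0.46656213; term = 0.46656213²·(1 − 0.14386792)·5220/2440 = 0.39869466.
Suburban: Wₕ = 0.39525735; term = 0.39525735²·(1 − 0.16668987)·10650/2395 = 0.57890949.
Urban: Wₕ = 0.13818052; term = 0.13818052²·(1 − 0.01652399)·12250/83 = 2.7715033.
Sum = 3.7491075.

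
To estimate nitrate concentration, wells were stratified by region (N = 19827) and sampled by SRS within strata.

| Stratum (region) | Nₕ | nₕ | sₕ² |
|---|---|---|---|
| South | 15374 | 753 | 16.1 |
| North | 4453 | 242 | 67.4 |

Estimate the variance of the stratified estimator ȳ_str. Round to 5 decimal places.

Var(ȳ_str) = Σₕ Wₕ²(1 − fₕ)sₕ²/nₕ with Wₕ = Nₕ/N, N = 19827.
South: Wₕ = 0.77540727; term = 0.77540727²·(1 − 0.04897880)·16.1/753 = 0.0122259.
North: Wₕ = 0.22459273; term = 0.22459273²·(1 − 0.05434539)·67.4/242 = 0.013285211.
Sum = 0.025511111.

0.02551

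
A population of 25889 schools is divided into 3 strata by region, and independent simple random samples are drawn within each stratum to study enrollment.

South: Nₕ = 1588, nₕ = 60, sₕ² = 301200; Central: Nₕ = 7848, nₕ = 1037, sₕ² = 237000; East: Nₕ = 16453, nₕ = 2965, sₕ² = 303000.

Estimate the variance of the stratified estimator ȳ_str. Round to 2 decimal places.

Var(ȳ_str) = Σₕ Wₕ²(1 − fₕ)sₕ²/nₕ with Wₕ = Nₕ/N, N = 25889.
South: Wₕ = 0.06133879; term = 0.06133879²·(1 − 0.03778338)·301200/60 = 18.173853.
Central: Wₕ = 0.30314033; term = 0.30314033²·(1 − 0.13213558)·237000/1037 = 18.226736.
East: Wₕ = 0.63552088; term = 0.63552088²·(1 − 0.18021030)·303000/2965 = 33.836079.
Sum = 70.236668.

70.24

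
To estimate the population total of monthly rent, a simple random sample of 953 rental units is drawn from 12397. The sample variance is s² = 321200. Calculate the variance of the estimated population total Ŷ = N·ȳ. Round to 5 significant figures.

4.7816 × 10^10

Var(Ŷ) = N²·Var(ȳ) = N²·(1 − n/N)·s²/n.
f = 953/12397 = 0.07687344; Var(ȳ) = 0.92312656·321200/953 = 311.13143.
Var(Ŷ) = 12397² · 311.13143 = 4.7816423 × 10^10.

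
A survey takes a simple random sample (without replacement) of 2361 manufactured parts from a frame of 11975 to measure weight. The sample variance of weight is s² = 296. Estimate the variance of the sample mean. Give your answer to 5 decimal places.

Under SRS without replacement, Var(ȳ) = (1 − f)·s²/n with f = n/N = 2361/11975 = 0.19716075.
Var(ȳ) = (1 − 0.19716075)·296/2361 = 0.80283925·0.12537061 = 0.10065244.

0.10065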